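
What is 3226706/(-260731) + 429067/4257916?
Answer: -13627172036719/1110170696596 ≈ -12.275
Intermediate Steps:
3226706/(-260731) + 429067/4257916 = 3226706*(-1/260731) + 429067*(1/4257916) = -3226706/260731 + 429067/4257916 = -13627172036719/1110170696596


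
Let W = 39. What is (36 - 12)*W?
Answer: 936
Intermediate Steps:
(36 - 12)*W = (36 - 12)*39 = 24*39 = 936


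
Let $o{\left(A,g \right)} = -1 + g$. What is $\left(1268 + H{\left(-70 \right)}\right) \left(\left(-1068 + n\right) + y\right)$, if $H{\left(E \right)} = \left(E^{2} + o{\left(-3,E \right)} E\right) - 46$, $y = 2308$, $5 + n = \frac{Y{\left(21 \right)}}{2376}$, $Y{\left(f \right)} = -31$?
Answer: $\frac{8136894317}{594} \approx 1.3698 \cdot 10^{7}$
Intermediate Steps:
$n = - \frac{11911}{2376}$ ($n = -5 - \frac{31}{2376} = - \frac{11911}{2376} \approx -5.013$)
$H{\left(E \right)} = -46 + E^{2} + E \left(-1 + E\right)$ ($H{\left(E \right)} = \left(E^{2} + \left(-1 + E\right) E\right) - 46 = \left(E^{2} + E \left(-1 + E\right)\right) - 46 = -46 + E^{2} + E \left(-1 + E\right)$)
$\left(1268 + H{\left(-70 \right)}\right) \left(\left(-1068 + n\right) + y\right) = \left(1268 - \left(-24 - 9800\right)\right) \left(\left(-1068 - \frac{11911}{2376}\right) + 2308\right) = \left(1268 + \left(-46 + 70 + 2 \cdot 4900\right)\right) \left(- \frac{2549479}{2376} + 2308\right) = \left(1268 + \left(-46 + 70 + 9800\right)\right) \frac{2934329}{2376} = \left(1268 + 9824\right) \frac{2934329}{2376} = 11092 \cdot \frac{2934329}{2376} = \frac{8136894317}{594}$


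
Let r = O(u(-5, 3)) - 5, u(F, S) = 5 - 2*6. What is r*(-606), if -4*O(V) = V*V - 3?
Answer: 9999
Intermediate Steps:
u(F, S) = -7 (u(F, S) = 5 - 12 = -7)
O(V) = ¾ - V²/4 (O(V) = -(V*V - 3)/4 = -(V² - 3)/4 = -(-3 + V²)/4 = ¾ - V²/4)
r = -33/2 (r = (¾ - ¼*(-7)²) - 5 = (¾ - ¼*49) - 5 = (¾ - 49/4) - 5 = -23/2 - 5 = -33/2 ≈ -16.500)
r*(-606) = -33/2*(-606) = 9999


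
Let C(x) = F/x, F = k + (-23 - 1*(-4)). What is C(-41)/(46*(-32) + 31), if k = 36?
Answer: 17/59081 ≈ 0.00028774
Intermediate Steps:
F = 17 (F = 36 + (-23 - 1*(-4)) = 36 + (-23 + 4) = 36 - 19 = 17)
C(x) = 17/x
C(-41)/(46*(-32) + 31) = (17/(-41))/(46*(-32) + 31) = (17*(-1/41))/(-1472 + 31) = -17/41/(-1441) = -17/41*(-1/1441) = 17/59081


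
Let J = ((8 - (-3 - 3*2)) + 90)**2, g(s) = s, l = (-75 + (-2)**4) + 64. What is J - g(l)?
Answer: 11444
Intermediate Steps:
l = 5 (l = (-75 + 16) + 64 = -59 + 64 = 5)
J = 11449 (J = ((8 - (-3 - 6)) + 90)**2 = ((8 - 1*(-9)) + 90)**2 = ((8 + 9) + 90)**2 = (17 + 90)**2 = 107**2 = 11449)
J - g(l) = 11449 - 1*5 = 11449 - 5 = 11444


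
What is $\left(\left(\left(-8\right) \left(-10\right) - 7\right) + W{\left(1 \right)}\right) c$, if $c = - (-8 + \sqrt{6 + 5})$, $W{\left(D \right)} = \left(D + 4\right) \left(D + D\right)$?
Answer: $664 - 83 \sqrt{11} \approx 388.72$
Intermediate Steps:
$W{\left(D \right)} = 2 D \left(4 + D\right)$ ($W{\left(D \right)} = \left(4 + D\right) 2 D = 2 D \left(4 + D\right)$)
$c = 8 - \sqrt{11}$ ($c = - (-8 + \sqrt{11}) = 8 - \sqrt{11} \approx 4.6834$)
$\left(\left(\left(-8\right) \left(-10\right) - 7\right) + W{\left(1 \right)}\right) c = \left(\left(\left(-8\right) \left(-10\right) - 7\right) + 2 \cdot 1 \left(4 + 1\right)\right) \left(8 - \sqrt{11}\right) = \left(\left(80 - 7\right) + 2 \cdot 1 \cdot 5\right) \left(8 - \sqrt{11}\right) = \left(73 + 10\right) \left(8 - \sqrt{11}\right) = 83 \left(8 - \sqrt{11}\right) = 664 - 83 \sqrt{11}$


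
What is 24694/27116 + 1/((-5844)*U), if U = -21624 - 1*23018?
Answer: 1610591136407/1768558721592 ≈ 0.91068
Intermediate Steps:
U = -44642 (U = -21624 - 23018 = -44642)
24694/27116 + 1/((-5844)*U) = 24694/27116 + 1/(-5844*(-44642)) = 24694*(1/27116) - 1/5844*(-1/44642) = 12347/13558 + 1/260887848 = 1610591136407/1768558721592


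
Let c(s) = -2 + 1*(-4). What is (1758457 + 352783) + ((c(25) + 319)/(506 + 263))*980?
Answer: 1623850300/769 ≈ 2.1116e+6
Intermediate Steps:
c(s) = -6 (c(s) = -2 - 4 = -6)
(1758457 + 352783) + ((c(25) + 319)/(506 + 263))*980 = (1758457 + 352783) + ((-6 + 319)/(506 + 263))*980 = 2111240 + (313/769)*980 = 2111240 + 306740/769 = 1623850300/769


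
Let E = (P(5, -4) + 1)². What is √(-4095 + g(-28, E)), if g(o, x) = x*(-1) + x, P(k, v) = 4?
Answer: 3*I*√455 ≈ 63.992*I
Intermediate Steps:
E = 25 (E = (4 + 1)² = 5² = 25)
g(o, x) = 0 (g(o, x) = -x + x = 0)
√(-4095 + g(-28, E)) = √(-4095 + 0) = √(-4095) = 3*I*√455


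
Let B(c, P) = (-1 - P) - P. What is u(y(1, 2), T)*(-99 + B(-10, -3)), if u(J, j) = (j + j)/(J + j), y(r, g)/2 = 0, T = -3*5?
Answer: -188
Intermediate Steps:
T = -15
y(r, g) = 0 (y(r, g) = 2*0 = 0)
u(J, j) = 2*j/(J + j) (u(J, j) = (2*j)/(J + j) = 2*j/(J + j))
B(c, P) = -1 - 2*P
u(y(1, 2), T)*(-99 + B(-10, -3)) = (2*(-15)/(0 - 15))*(-99 + (-1 - 2*(-3))) = (2*(-15)/(-15))*(-99 + (-1 + 6)) = (2*(-15)*(-1/15))*(-99 + 5) = 2*(-94) = -188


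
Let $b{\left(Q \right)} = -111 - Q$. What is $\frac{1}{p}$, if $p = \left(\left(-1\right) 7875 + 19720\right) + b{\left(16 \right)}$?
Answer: $\frac{1}{11718} \approx 8.5339 \cdot 10^{-5}$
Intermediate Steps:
$p = 11718$ ($p = \left(\left(-1\right) 7875 + 19720\right) - 127 = \left(-7875 + 19720\right) - 127 = 11845 - 127 = 11718$)
$\frac{1}{p} = \frac{1}{11718}$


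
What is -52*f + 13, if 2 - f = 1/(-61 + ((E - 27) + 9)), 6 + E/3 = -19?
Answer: -7033/77 ≈ -91.338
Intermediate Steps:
E = -75 (E = -18 + 3*(-19) = -18 - 57 = -75)
f = 309/154 (f = 2 - 1/(-61 + ((-75 - 27) + 9)) = 2 - 1/(-61 + (-102 + 9)) = 2 - 1/(-61 - 93) = 2 - 1/(-154) = 2 - 1*(-1/154) = 2 + 1/154 = 309/154 ≈ 2.0065)
-52*f + 13 = -52*309/154 + 13 = -8034/77 + 13 = -7033/77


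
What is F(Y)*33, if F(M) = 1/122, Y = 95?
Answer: 33/122 ≈ 0.27049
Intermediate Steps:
F(M) = 1/122
F(Y)*33 = (1/122)*33 = 33/122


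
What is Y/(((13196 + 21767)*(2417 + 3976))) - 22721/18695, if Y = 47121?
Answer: -1692560659948/1392892530335 ≈ -1.2151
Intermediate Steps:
Y/(((13196 + 21767)*(2417 + 3976))) - 22721/18695 = 47121/(((13196 + 21767)*(2417 + 3976))) - 22721/18695 = 47121/((34963*6393)) - 22721*1/18695 = 47121/223518459 - 22721/18695 = 47121*(1/223518459) - 22721/18695 = 15707/74506153 - 22721/18695 = -1692560659948/1392892530335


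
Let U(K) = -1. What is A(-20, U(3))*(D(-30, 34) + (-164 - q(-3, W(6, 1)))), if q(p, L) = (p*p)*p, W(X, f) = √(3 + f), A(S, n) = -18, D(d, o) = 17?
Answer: 2160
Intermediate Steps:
q(p, L) = p³ (q(p, L) = p²*p = p³)
A(-20, U(3))*(D(-30, 34) + (-164 - q(-3, W(6, 1)))) = -18*(17 + (-164 - 1*(-3)³)) = -18*(17 + (-164 - 1*(-27))) = -18*(17 + (-164 + 27)) = -18*(17 - 137) = -18*(-120) = 2160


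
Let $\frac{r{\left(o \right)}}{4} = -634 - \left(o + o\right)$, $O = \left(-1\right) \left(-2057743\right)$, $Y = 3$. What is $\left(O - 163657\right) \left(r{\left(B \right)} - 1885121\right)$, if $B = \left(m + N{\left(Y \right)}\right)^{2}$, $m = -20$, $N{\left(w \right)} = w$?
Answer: $-3579763823334$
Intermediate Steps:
$O = 2057743$
$B = 289$ ($B = \left(-20 + 3\right)^{2} = \left(-17\right)^{2} = 289$)
$r{\left(o \right)} = -2536 - 8 o$ ($r{\left(o \right)} = 4 \left(-634 - \left(o + o\right)\right) = 4 \left(-634 - 2 o\right) = -2536 - 8 o$)
$\left(O - 163657\right) \left(r{\left(B \right)} - 1885121\right) = \left(2057743 - 163657\right) \left(\left(-2536 - 2312\right) - 1885121\right) = 1894086 \left(\left(-2536 - 2312\right) - 1885121\right) = 1894086 \left(-4848 - 1885121\right) = 1894086 \left(-1889969\right) = -3579763823334$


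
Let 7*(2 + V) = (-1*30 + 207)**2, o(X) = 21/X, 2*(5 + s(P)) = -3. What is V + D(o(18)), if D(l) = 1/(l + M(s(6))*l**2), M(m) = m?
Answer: 2473813/553 ≈ 4473.4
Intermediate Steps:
s(P) = -13/2 (s(P) = -5 + (1/2)*(-3) = -5 - 3/2 = -13/2)
D(l) = 1/(l - 13*l**2/2)
V = 31315/7 (V = -2 + (-1*30 + 207)**2/7 = -2 + (-30 + 207)**2/7 = -2 + (1/7)*177**2 = -2 + (1/7)*31329 = -2 + 31329/7 = 31315/7 ≈ 4473.6)
V + D(o(18)) = 31315/7 + 2/(((21/18))*(2 - 273/18)) = 31315/7 + 2/(((21*(1/18)))*(2 - 273/18)) = 31315/7 + 2/((7/6)*(2 - 13*7/6)) = 31315/7 + 2*(6/7)/(2 - 91/6) = 31315/7 + 2*(6/7)/(-79/6) = 31315/7 + 2*(6/7)*(-6/79) = 31315/7 - 72/553 = 2473813/553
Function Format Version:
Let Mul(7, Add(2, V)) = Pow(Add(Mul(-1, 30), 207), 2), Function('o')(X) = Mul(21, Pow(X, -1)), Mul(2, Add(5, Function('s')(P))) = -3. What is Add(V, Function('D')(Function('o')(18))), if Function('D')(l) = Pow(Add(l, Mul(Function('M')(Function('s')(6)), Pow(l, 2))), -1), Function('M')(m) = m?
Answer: Rational(2473813, 553) ≈ 4473.4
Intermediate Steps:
Function('s')(P) = Rational(-13, 2) (Function('s')(P) = Add(-5, Mul(Rational(1, 2), -3)) = Add(-5, Rational(-3, 2)) = Rational(-13, 2))
Function('D')(l) = Pow(Add(l, Mul(Rational(-13, 2), Pow(l, 2))), -1)
V = Rational(31315, 7) (V = Add(-2, Mul(Rational(1, 7), Pow(Add(Mul(-1, 30), 207), 2))) = Add(-2, Mul(Rational(1, 7), Pow(Add(-30, 207), 2))) = Add(-2, Mul(Rational(1, 7), Pow(177, 2))) = Add(-2, Mul(Rational(1, 7), 31329)) = Add(-2, Rational(31329, 7)) = Rational(31315, 7) ≈ 4473.6)
Add(V, Function('D')(Function('o')(18))) = Add(Rational(31315, 7), Mul(2, Pow(Mul(21, Pow(18, -1)), -1), Pow(Add(2, Mul(-13, Mul(21, Pow(18, -1)))), -1))) = Add(Rational(31315, 7), Mul(2, Pow(Mul(21, Rational(1, 18)), -1), Pow(Add(2, Mul(-13, Mul(21, Rational(1, 18)))), -1))) = Add(Rational(31315, 7), Mul(2, Pow(Rational(7, 6), -1), Pow(Add(2, Mul(-13, Rational(7, 6))), -1))) = Add(Rational(31315, 7), Mul(2, Rational(6, 7), Pow(Add(2, Rational(-91, 6)), -1))) = Add(Rational(31315, 7), Mul(2, Rational(6, 7), Pow(Rational(-79, 6), -1))) = Add(Rational(31315, 7), Mul(2, Rational(6, 7), Rational(-6, 79))) = Add(Rational(31315, 7), Rational(-72, 553)) = Rational(2473813, 553)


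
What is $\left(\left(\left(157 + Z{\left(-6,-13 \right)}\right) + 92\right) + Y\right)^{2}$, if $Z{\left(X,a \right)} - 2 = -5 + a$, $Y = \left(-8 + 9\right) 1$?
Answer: $54756$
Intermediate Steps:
$Y = 1$ ($Y = 1 \cdot 1 = 1$)
$Z{\left(X,a \right)} = -3 + a$ ($Z{\left(X,a \right)} = 2 + \left(-5 + a\right) = -3 + a$)
$\left(\left(\left(157 + Z{\left(-6,-13 \right)}\right) + 92\right) + Y\right)^{2} = \left(\left(\left(157 - 16\right) + 92\right) + 1\right)^{2} = \left(\left(141 + 92\right) + 1\right)^{2} = \left(233 + 1\right)^{2} = 234^{2} = 54756$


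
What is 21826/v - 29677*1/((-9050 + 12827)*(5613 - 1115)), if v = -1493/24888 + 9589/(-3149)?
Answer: -29060518146256571605/4134302294586594 ≈ -7029.1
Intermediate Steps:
v = -243352489/78372312 (v = -1493*1/24888 + 9589*(-1/3149) = -1493/24888 - 9589/3149 = -243352489/78372312 ≈ -3.1051)
21826/v - 29677*1/((-9050 + 12827)*(5613 - 1115)) = 21826/(-243352489/78372312) - 29677*1/((-9050 + 12827)*(5613 - 1115)) = 21826*(-78372312/243352489) - 29677/(3777*4498) = -1710554081712/243352489 - 29677/16988946 = -29060518146256571605/4134302294586594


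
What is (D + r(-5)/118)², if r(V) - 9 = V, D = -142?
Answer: 70157376/3481 ≈ 20154.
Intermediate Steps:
r(V) = 9 + V
(D + r(-5)/118)² = (-142 + (9 - 5)/118)² = (-142 + 4*(1/118))² = (-142 + 2/59)² = (-8376/59)² = 70157376/3481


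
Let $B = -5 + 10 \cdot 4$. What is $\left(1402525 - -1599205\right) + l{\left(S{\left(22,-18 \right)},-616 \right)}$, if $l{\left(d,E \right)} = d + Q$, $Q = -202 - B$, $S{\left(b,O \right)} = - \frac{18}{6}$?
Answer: $3001490$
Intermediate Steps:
$B = 35$ ($B = -5 + 40 = 35$)
$S{\left(b,O \right)} = -3$ ($S{\left(b,O \right)} = \left(-18\right) \frac{1}{6} = -3$)
$Q = -237$ ($Q = -202 - 35 = -237$)
$l{\left(d,E \right)} = -237 + d$ ($l{\left(d,E \right)} = d - 237 = -237 + d$)
$\left(1402525 - -1599205\right) + l{\left(S{\left(22,-18 \right)},-616 \right)} = \left(1402525 - -1599205\right) - 240 = \left(1402525 + 1599205\right) - 240 = 3001730 - 240 = 3001490$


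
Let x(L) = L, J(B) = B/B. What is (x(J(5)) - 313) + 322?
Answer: 10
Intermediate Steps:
J(B) = 1
(x(J(5)) - 313) + 322 = (1 - 313) + 322 = -312 + 322 = 10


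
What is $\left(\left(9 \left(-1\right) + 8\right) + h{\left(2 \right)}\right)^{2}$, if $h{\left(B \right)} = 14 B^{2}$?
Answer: $3025$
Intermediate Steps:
$\left(\left(9 \left(-1\right) + 8\right) + h{\left(2 \right)}\right)^{2} = \left(\left(9 \left(-1\right) + 8\right) + 14 \cdot 2^{2}\right)^{2} = \left(\left(-9 + 8\right) + 14 \cdot 4\right)^{2} = \left(-1 + 56\right)^{2} = 55^{2} = 3025$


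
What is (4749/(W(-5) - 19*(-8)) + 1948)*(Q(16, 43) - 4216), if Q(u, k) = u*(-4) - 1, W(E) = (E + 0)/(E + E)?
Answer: -2584174278/305 ≈ -8.4727e+6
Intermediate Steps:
W(E) = ½ (W(E) = E/((2*E)) = E*(1/(2*E)) = ½)
Q(u, k) = -1 - 4*u (Q(u, k) = -4*u - 1 = -1 - 4*u)
(4749/(W(-5) - 19*(-8)) + 1948)*(Q(16, 43) - 4216) = (4749/(½ - 19*(-8)) + 1948)*((-1 - 4*16) - 4216) = (4749/(½ + 152) + 1948)*((-1 - 64) - 4216) = (4749/(305/2) + 1948)*(-65 - 4216) = (4749*(2/305) + 1948)*(-4281) = (9498/305 + 1948)*(-4281) = (603638/305)*(-4281) = -2584174278/305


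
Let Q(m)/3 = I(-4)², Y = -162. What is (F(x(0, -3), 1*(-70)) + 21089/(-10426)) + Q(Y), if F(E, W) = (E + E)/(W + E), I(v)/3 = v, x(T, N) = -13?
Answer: 372355345/865358 ≈ 430.29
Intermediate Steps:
I(v) = 3*v
F(E, W) = 2*E/(E + W) (F(E, W) = (2*E)/(E + W) = 2*E/(E + W))
Q(m) = 432 (Q(m) = 3*(3*(-4))² = 3*(-12)² = 3*144 = 432)
(F(x(0, -3), 1*(-70)) + 21089/(-10426)) + Q(Y) = (2*(-13)/(-13 + 1*(-70)) + 21089/(-10426)) + 432 = (2*(-13)/(-13 - 70) + 21089*(-1/10426)) + 432 = (2*(-13)/(-83) - 21089/10426) + 432 = (2*(-13)*(-1/83) - 21089/10426) + 432 = (26/83 - 21089/10426) + 432 = -1479311/865358 + 432 = 372355345/865358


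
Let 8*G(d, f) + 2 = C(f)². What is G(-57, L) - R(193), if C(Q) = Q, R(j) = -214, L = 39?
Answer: 3231/8 ≈ 403.88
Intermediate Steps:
G(d, f) = -¼ + f²/8
G(-57, L) - R(193) = (-¼ + (⅛)*39²) - 1*(-214) = (-¼ + (⅛)*1521) + 214 = (-¼ + 1521/8) + 214 = 1519/8 + 214 = 3231/8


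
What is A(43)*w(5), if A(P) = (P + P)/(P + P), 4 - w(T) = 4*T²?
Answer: -96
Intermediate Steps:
w(T) = 4 - 4*T²
A(P) = 1 (A(P) = (2*P)/((2*P)) = (2*P)*(1/(2*P)) = 1)
A(43)*w(5) = 1*(4 - 4*5²) = 1*(4 - 4*25) = 1*(4 - 100) = 1*(-96) = -96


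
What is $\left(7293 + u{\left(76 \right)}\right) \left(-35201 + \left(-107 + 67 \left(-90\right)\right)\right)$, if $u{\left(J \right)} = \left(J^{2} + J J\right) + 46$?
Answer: $-780916158$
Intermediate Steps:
$u{\left(J \right)} = 46 + 2 J^{2}$ ($u{\left(J \right)} = \left(J^{2} + J^{2}\right) + 46 = 2 J^{2} + 46 = 46 + 2 J^{2}$)
$\left(7293 + u{\left(76 \right)}\right) \left(-35201 + \left(-107 + 67 \left(-90\right)\right)\right) = \left(7293 + \left(46 + 2 \cdot 76^{2}\right)\right) \left(-35201 + \left(-107 + 67 \left(-90\right)\right)\right) = \left(7293 + \left(46 + 2 \cdot 5776\right)\right) \left(-35201 - 6137\right) = \left(7293 + \left(46 + 11552\right)\right) \left(-35201 - 6137\right) = \left(7293 + 11598\right) \left(-41338\right) = 18891 \left(-41338\right) = -780916158$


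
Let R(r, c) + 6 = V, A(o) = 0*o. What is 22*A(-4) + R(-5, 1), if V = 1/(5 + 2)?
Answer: -41/7 ≈ -5.8571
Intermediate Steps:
A(o) = 0
V = ⅐ (V = 1/7 = ⅐ ≈ 0.14286)
R(r, c) = -41/7 (R(r, c) = -6 + ⅐ = -41/7)
22*A(-4) + R(-5, 1) = 22*0 - 41/7 = 0 - 41/7 = -41/7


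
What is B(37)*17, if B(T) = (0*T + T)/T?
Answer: 17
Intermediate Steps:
B(T) = 1 (B(T) = (0 + T)/T = T/T = 1)
B(37)*17 = 1*17 = 17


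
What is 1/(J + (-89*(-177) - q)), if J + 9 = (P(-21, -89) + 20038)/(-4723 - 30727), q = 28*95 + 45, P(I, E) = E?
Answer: 35450/462212601 ≈ 7.6696e-5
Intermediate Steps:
q = 2705 (q = 2660 + 45 = 2705)
J = -338999/35450 (J = -9 + (-89 + 20038)/(-4723 - 30727) = -9 + 19949/(-35450) = -9 + 19949*(-1/35450) = -9 - 19949/35450 = -338999/35450 ≈ -9.5627)
1/(J + (-89*(-177) - q)) = 1/(-338999/35450 + (-89*(-177) - 1*2705)) = 1/(-338999/35450 + (15753 - 2705)) = 1/(-338999/35450 + 13048) = 1/(462212601/35450) = 35450/462212601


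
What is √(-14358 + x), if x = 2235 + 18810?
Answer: 3*√743 ≈ 81.774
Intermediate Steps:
x = 21045
√(-14358 + x) = √(-14358 + 21045) = √6687 = 3*√743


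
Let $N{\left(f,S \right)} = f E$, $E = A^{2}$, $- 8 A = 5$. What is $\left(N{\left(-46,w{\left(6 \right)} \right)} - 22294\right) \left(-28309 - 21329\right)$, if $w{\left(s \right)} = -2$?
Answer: $\frac{17720344077}{16} \approx 1.1075 \cdot 10^{9}$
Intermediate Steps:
$A = - \frac{5}{8}$ ($A = \left(- \frac{1}{8}\right) 5 = - \frac{5}{8} \approx -0.625$)
$E = \frac{25}{64}$ ($E = \left(- \frac{5}{8}\right)^{2} = \frac{25}{64} \approx 0.39063$)
$N{\left(f,S \right)} = \frac{25 f}{64}$ ($N{\left(f,S \right)} = f \frac{25}{64} = \frac{25 f}{64}$)
$\left(N{\left(-46,w{\left(6 \right)} \right)} - 22294\right) \left(-28309 - 21329\right) = \left(\frac{25}{64} \left(-46\right) - 22294\right) \left(-28309 - 21329\right) = \left(- \frac{575}{32} - 22294\right) \left(-49638\right) = \left(- \frac{713983}{32}\right) \left(-49638\right) = \frac{17720344077}{16}$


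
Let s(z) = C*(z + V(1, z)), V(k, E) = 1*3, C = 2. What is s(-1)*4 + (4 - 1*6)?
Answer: 14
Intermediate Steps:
V(k, E) = 3
s(z) = 6 + 2*z (s(z) = 2*(z + 3) = 2*(3 + z) = 6 + 2*z)
s(-1)*4 + (4 - 1*6) = (6 + 2*(-1))*4 + (4 - 1*6) = (6 - 2)*4 + (4 - 6) = 4*4 - 2 = 16 - 2 = 14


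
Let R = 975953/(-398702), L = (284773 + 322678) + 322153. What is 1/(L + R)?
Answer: 398702/370633998055 ≈ 1.0757e-6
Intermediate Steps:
L = 929604 (L = 607451 + 322153 = 929604)
R = -975953/398702 (R = 975953*(-1/398702) = -975953/398702 ≈ -2.4478)
1/(L + R) = 1/(929604 - 975953/398702) = 1/(370633998055/398702) = 398702/370633998055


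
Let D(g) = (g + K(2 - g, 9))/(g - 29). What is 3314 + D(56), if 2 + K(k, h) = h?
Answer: 9949/3 ≈ 3316.3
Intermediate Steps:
K(k, h) = -2 + h
D(g) = (7 + g)/(-29 + g) (D(g) = (g + (-2 + 9))/(g - 29) = (g + 7)/(-29 + g) = (7 + g)/(-29 + g))
3314 + D(56) = 3314 + (7 + 56)/(-29 + 56) = 3314 + 63/27 = 3314 + (1/27)*63 = 3314 + 7/3 = 9949/3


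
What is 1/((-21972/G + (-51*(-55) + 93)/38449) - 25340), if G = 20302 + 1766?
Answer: -70707711/1791798467437 ≈ -3.9462e-5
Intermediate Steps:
G = 22068
1/((-21972/G + (-51*(-55) + 93)/38449) - 25340) = 1/((-21972/22068 + (-51*(-55) + 93)/38449) - 25340) = 1/((-21972*1/22068 + (2805 + 93)*(1/38449)) - 25340) = 1/((-1831/1839 + 2898*(1/38449)) - 25340) = 1/((-1831/1839 + 2898/38449) - 25340) = 1/(-65070697/70707711 - 25340) = 1/(-1791798467437/70707711) = -70707711/1791798467437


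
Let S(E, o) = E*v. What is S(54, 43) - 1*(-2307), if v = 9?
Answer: 2793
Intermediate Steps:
S(E, o) = 9*E (S(E, o) = E*9 = 9*E)
S(54, 43) - 1*(-2307) = 9*54 - 1*(-2307) = 486 + 2307 = 2793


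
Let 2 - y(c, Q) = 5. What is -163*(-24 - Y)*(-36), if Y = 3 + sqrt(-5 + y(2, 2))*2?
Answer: -158436 - 23472*I*sqrt(2) ≈ -1.5844e+5 - 33194.0*I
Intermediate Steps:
y(c, Q) = -3 (y(c, Q) = 2 - 1*5 = 2 - 5 = -3)
Y = 3 + 4*I*sqrt(2) (Y = 3 + sqrt(-5 - 3)*2 = 3 + sqrt(-8)*2 = 3 + (2*I*sqrt(2))*2 = 3 + 4*I*sqrt(2) ≈ 3.0 + 5.6569*I)
-163*(-24 - Y)*(-36) = -163*(-24 - (3 + 4*I*sqrt(2)))*(-36) = -163*(-24 + (-3 - 4*I*sqrt(2)))*(-36) = -163*(-27 - 4*I*sqrt(2))*(-36) = (4401 + 652*I*sqrt(2))*(-36) = -158436 - 23472*I*sqrt(2)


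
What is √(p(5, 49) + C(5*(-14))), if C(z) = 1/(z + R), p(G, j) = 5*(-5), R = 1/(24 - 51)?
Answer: I*√89448082/1891 ≈ 5.0014*I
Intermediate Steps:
R = -1/27 (R = 1/(-27) = -1/27 ≈ -0.037037)
p(G, j) = -25
C(z) = 1/(-1/27 + z) (C(z) = 1/(z - 1/27) = 1/(-1/27 + z))
√(p(5, 49) + C(5*(-14))) = √(-25 + 27/(-1 + 27*(5*(-14)))) = √(-25 + 27/(-1 + 27*(-70))) = √(-25 + 27/(-1 - 1890)) = √(-25 + 27/(-1891)) = √(-25 + 27*(-1/1891)) = √(-25 - 27/1891) = √(-47302/1891) = I*√89448082/1891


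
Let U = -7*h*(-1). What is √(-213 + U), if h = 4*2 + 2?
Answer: I*√143 ≈ 11.958*I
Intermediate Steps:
h = 10 (h = 8 + 2 = 10)
U = 70 (U = -7*10*(-1) = -70*(-1) = 70)
√(-213 + U) = √(-213 + 70) = √(-143) = I*√143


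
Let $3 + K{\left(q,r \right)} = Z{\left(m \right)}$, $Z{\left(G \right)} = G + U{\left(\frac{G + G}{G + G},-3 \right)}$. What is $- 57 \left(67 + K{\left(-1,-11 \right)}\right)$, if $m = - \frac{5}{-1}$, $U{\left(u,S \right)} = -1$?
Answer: $-3876$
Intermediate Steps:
$m = 5$ ($m = \left(-5\right) \left(-1\right) = 5$)
$Z{\left(G \right)} = -1 + G$ ($Z{\left(G \right)} = G - 1 = -1 + G$)
$K{\left(q,r \right)} = 1$ ($K{\left(q,r \right)} = -3 + \left(-1 + 5\right) = -3 + 4 = 1$)
$- 57 \left(67 + K{\left(-1,-11 \right)}\right) = - 57 \left(67 + 1\right) = \left(-57\right) 68 = -3876$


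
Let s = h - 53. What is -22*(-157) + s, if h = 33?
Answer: 3434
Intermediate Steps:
s = -20 (s = 33 - 53 = -20)
-22*(-157) + s = -22*(-157) - 20 = 3454 - 20 = 3434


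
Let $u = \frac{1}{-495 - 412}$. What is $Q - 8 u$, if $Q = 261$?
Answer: $\frac{236735}{907} \approx 261.01$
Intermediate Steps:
$u = - \frac{1}{907}$ ($u = \frac{1}{-907} = - \frac{1}{907} \approx -0.0011025$)
$Q - 8 u = 261 - - \frac{8}{907} = 261 + \frac{8}{907} = \frac{236735}{907}$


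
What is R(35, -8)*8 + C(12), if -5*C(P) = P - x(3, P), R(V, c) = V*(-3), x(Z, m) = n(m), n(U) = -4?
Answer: -4216/5 ≈ -843.20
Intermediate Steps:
x(Z, m) = -4
R(V, c) = -3*V
C(P) = -⅘ - P/5 (C(P) = -(P - 1*(-4))/5 = -(P + 4)/5 = -(4 + P)/5 = -⅘ - P/5)
R(35, -8)*8 + C(12) = -3*35*8 + (-⅘ - ⅕*12) = -105*8 + (-⅘ - 12/5) = -840 - 16/5 = -4216/5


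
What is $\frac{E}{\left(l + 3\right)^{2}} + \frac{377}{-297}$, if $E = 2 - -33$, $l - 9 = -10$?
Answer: $\frac{8887}{1188} \approx 7.4806$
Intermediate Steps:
$l = -1$ ($l = 9 - 10 = -1$)
$E = 35$ ($E = 2 + 33 = 35$)
$\frac{E}{\left(l + 3\right)^{2}} + \frac{377}{-297} = \frac{35}{\left(-1 + 3\right)^{2}} + \frac{377}{-297} = \frac{35}{2^{2}} + 377 \left(- \frac{1}{297}\right) = \frac{35}{4} - \frac{377}{297} = \frac{8887}{1188}$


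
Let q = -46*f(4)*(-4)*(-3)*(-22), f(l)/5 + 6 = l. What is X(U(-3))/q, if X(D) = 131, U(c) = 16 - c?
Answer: -131/121440 ≈ -0.0010787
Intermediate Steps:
f(l) = -30 + 5*l
q = -121440 (q = -46*(-30 + 5*4)*(-4)*(-3)*(-22) = -46*(-30 + 20)*(-4)*(-3)*(-22) = -46*(-10*(-4))*(-3)*(-22) = -1840*(-3)*(-22) = -46*(-120)*(-22) = 5520*(-22) = -121440)
X(U(-3))/q = 131/(-121440) = 131*(-1/121440) = -131/121440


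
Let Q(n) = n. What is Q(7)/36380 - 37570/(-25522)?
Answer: 683487627/464245180 ≈ 1.4723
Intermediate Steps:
Q(7)/36380 - 37570/(-25522) = 7/36380 - 37570/(-25522) = 7*(1/36380) - 37570*(-1/25522) = 7/36380 + 18785/12761 = 683487627/464245180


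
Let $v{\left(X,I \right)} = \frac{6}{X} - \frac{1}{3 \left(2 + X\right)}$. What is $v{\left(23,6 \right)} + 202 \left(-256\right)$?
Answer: $- \frac{89202773}{1725} \approx -51712.0$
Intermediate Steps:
$v{\left(X,I \right)} = - \frac{1}{6 + 3 X} + \frac{6}{X}$ ($v{\left(X,I \right)} = \frac{6}{X} - \frac{1}{6 + 3 X} = - \frac{1}{6 + 3 X} + \frac{6}{X}$)
$v{\left(23,6 \right)} + 202 \left(-256\right) = \frac{36 + 17 \cdot 23}{3 \cdot 23 \left(2 + 23\right)} + 202 \left(-256\right) = \frac{1}{3} \cdot \frac{1}{23} \cdot \frac{1}{25} \left(36 + 391\right) - 51712 = \frac{1}{3} \cdot \frac{1}{23} \cdot \frac{1}{25} \cdot 427 - 51712 = \frac{427}{1725} - 51712 = - \frac{89202773}{1725}$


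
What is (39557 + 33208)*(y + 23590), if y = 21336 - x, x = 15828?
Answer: 2117315970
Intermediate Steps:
y = 5508 (y = 21336 - 1*15828 = 21336 - 15828 = 5508)
(39557 + 33208)*(y + 23590) = (39557 + 33208)*(5508 + 23590) = 72765*29098 = 2117315970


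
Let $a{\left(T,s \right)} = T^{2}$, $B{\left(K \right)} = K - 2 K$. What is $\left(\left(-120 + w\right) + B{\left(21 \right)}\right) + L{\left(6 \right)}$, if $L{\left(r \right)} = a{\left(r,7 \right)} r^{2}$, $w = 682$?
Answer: $1837$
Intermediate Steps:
$B{\left(K \right)} = - K$
$L{\left(r \right)} = r^{4}$ ($L{\left(r \right)} = r^{2} r^{2} = r^{4}$)
$\left(\left(-120 + w\right) + B{\left(21 \right)}\right) + L{\left(6 \right)} = \left(\left(-120 + 682\right) - 21\right) + 6^{4} = \left(562 - 21\right) + 1296 = 541 + 1296 = 1837$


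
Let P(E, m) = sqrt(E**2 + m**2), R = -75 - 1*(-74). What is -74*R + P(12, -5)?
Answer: 87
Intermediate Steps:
R = -1 (R = -75 + 74 = -1)
-74*R + P(12, -5) = -74*(-1) + sqrt(12**2 + (-5)**2) = 74 + sqrt(144 + 25) = 74 + sqrt(169) = 74 + 13 = 87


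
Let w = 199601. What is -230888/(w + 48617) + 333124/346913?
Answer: 1294662144/43055025517 ≈ 0.030070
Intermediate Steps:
-230888/(w + 48617) + 333124/346913 = -230888/(199601 + 48617) + 333124/346913 = -230888/248218 + 333124*(1/346913) = -230888*1/248218 + 333124/346913 = -115444/124109 + 333124/346913 = 1294662144/43055025517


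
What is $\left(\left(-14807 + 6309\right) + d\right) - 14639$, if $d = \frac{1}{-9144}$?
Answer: $- \frac{211564729}{9144} \approx -23137.0$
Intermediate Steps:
$d = - \frac{1}{9144} \approx -0.00010936$
$\left(\left(-14807 + 6309\right) + d\right) - 14639 = \left(\left(-14807 + 6309\right) - \frac{1}{9144}\right) - 14639 = \left(-8498 - \frac{1}{9144}\right) - 14639 = - \frac{77705713}{9144} - 14639 = - \frac{211564729}{9144}$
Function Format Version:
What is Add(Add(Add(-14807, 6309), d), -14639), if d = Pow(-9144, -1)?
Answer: Rational(-211564729, 9144) ≈ -23137.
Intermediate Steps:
d = Rational(-1, 9144) ≈ -0.00010936
Add(Add(Add(-14807, 6309), d), -14639) = Add(Add(Add(-14807, 6309), Rational(-1, 9144)), -14639) = Add(Add(-8498, Rational(-1, 9144)), -14639) = Add(Rational(-77705713, 9144), -14639) = Rational(-211564729, 9144)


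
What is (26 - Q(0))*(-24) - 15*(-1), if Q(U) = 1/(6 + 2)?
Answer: -606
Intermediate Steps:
Q(U) = ⅛ (Q(U) = 1/8 = ⅛)
(26 - Q(0))*(-24) - 15*(-1) = (26 - 1*⅛)*(-24) - 15*(-1) = (26 - ⅛)*(-24) + 15 = (207/8)*(-24) + 15 = -621 + 15 = -606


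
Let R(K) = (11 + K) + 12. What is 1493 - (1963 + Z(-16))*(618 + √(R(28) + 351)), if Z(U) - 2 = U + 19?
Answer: -1214731 - 1968*√402 ≈ -1.2542e+6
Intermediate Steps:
Z(U) = 21 + U (Z(U) = 2 + (U + 19) = 2 + (19 + U) = 21 + U)
R(K) = 23 + K
1493 - (1963 + Z(-16))*(618 + √(R(28) + 351)) = 1493 - (1963 + (21 - 16))*(618 + √((23 + 28) + 351)) = 1493 - (1963 + 5)*(618 + √(51 + 351)) = 1493 - 1968*(618 + √402) = 1493 - (1216224 + 1968*√402) = 1493 + (-1216224 - 1968*√402) = -1214731 - 1968*√402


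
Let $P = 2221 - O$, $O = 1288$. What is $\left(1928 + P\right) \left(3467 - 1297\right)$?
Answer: $6208370$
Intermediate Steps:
$P = 933$ ($P = 2221 - 1288 = 933$)
$\left(1928 + P\right) \left(3467 - 1297\right) = \left(1928 + 933\right) \left(3467 - 1297\right) = 2861 \cdot 2170 = 6208370$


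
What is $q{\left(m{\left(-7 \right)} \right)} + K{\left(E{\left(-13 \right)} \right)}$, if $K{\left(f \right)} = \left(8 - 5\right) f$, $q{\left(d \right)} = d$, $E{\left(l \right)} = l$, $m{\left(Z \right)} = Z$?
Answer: $-46$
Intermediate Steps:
$K{\left(f \right)} = 3 f$
$q{\left(m{\left(-7 \right)} \right)} + K{\left(E{\left(-13 \right)} \right)} = -7 + 3 \left(-13\right) = -7 - 39 = -46$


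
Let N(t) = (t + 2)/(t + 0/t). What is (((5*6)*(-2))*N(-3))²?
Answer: 400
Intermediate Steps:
N(t) = (2 + t)/t (N(t) = (2 + t)/(t + 0) = (2 + t)/t)
(((5*6)*(-2))*N(-3))² = (((5*6)*(-2))*((2 - 3)/(-3)))² = ((30*(-2))*(-⅓*(-1)))² = (-60*⅓)² = (-20)² = 400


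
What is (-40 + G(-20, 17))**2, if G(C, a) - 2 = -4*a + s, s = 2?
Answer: 10816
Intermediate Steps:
G(C, a) = 4 - 4*a (G(C, a) = 2 + (-4*a + 2) = 2 + (2 - 4*a) = 4 - 4*a)
(-40 + G(-20, 17))**2 = (-40 + (4 - 4*17))**2 = (-40 + (4 - 68))**2 = (-40 - 64)**2 = (-104)**2 = 10816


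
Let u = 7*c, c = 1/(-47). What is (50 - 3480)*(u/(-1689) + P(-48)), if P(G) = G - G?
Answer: -24010/79383 ≈ -0.30246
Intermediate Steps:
P(G) = 0
c = -1/47 ≈ -0.021277
u = -7/47 (u = 7*(-1/47) = -7/47 ≈ -0.14894)
(50 - 3480)*(u/(-1689) + P(-48)) = (50 - 3480)*(-7/47/(-1689) + 0) = -3430*(-7/47*(-1/1689) + 0) = -3430*(7/79383 + 0) = -3430*7/79383 = -24010/79383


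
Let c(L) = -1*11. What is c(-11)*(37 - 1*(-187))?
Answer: -2464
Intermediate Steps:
c(L) = -11
c(-11)*(37 - 1*(-187)) = -11*(37 - 1*(-187)) = -11*(37 + 187) = -11*224 = -2464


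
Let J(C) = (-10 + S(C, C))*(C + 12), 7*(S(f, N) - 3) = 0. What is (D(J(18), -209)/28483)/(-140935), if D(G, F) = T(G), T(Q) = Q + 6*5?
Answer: 36/802850321 ≈ 4.4840e-8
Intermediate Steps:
S(f, N) = 3 (S(f, N) = 3 + (1/7)*0 = 3 + 0 = 3)
T(Q) = 30 + Q (T(Q) = Q + 30 = 30 + Q)
J(C) = -84 - 7*C (J(C) = (-10 + 3)*(C + 12) = -7*(12 + C) = -84 - 7*C)
D(G, F) = 30 + G
(D(J(18), -209)/28483)/(-140935) = ((30 + (-84 - 7*18))/28483)/(-140935) = ((30 + (-84 - 126))*(1/28483))*(-1/140935) = ((30 - 210)*(1/28483))*(-1/140935) = -180*1/28483*(-1/140935) = -180/28483*(-1/140935) = 36/802850321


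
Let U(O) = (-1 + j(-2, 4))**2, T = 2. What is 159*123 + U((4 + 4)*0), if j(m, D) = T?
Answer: 19558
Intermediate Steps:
j(m, D) = 2
U(O) = 1 (U(O) = (-1 + 2)**2 = 1**2 = 1)
159*123 + U((4 + 4)*0) = 159*123 + 1 = 19557 + 1 = 19558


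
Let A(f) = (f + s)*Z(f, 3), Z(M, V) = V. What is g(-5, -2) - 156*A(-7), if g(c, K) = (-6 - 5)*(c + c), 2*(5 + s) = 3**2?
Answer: 3620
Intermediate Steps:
s = -1/2 (s = -5 + (1/2)*3**2 = -5 + (1/2)*9 = -5 + 9/2 = -1/2 ≈ -0.50000)
g(c, K) = -22*c
A(f) = -3/2 + 3*f (A(f) = (f - 1/2)*3 = (-1/2 + f)*3 = -3/2 + 3*f)
g(-5, -2) - 156*A(-7) = -22*(-5) - 156*(-3/2 + 3*(-7)) = 110 - 156*(-3/2 - 21) = 110 - 156*(-45/2) = 110 + 3510 = 3620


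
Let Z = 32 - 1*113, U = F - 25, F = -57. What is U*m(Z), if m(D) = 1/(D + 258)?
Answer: -82/177 ≈ -0.46328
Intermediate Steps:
U = -82 (U = -57 - 25 = -82)
Z = -81 (Z = 32 - 113 = -81)
m(D) = 1/(258 + D)
U*m(Z) = -82/(258 - 81) = -82/177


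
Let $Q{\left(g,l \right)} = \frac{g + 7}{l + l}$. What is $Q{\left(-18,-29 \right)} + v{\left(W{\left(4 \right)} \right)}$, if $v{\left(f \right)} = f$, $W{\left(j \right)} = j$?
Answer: $\frac{243}{58} \approx 4.1897$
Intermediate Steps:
$Q{\left(g,l \right)} = \frac{7 + g}{2 l}$
$Q{\left(-18,-29 \right)} + v{\left(W{\left(4 \right)} \right)} = \frac{7 - 18}{2 \left(-29\right)} + 4 = \frac{1}{2} \left(- \frac{1}{29}\right) \left(-11\right) + 4 = \frac{11}{58} + 4 = \frac{243}{58}$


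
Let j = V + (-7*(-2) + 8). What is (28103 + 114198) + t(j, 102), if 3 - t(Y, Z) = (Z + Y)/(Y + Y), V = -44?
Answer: 1565364/11 ≈ 1.4231e+5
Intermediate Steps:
j = -22 (j = -44 + (-7*(-2) + 8) = -44 + (14 + 8) = -44 + 22 = -22)
t(Y, Z) = 3 - (Y + Z)/(2*Y) (t(Y, Z) = 3 - (Z + Y)/(Y + Y) = 3 - (Y + Z)/(2*Y))
(28103 + 114198) + t(j, 102) = (28103 + 114198) + (1/2)*(-1*102 + 5*(-22))/(-22) = 142301 + (1/2)*(-1/22)*(-102 - 110) = 142301 + (1/2)*(-1/22)*(-212) = 142301 + 53/11 = 1565364/11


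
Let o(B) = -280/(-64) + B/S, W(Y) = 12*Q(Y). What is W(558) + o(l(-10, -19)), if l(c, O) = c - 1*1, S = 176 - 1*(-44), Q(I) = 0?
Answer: 173/40 ≈ 4.3250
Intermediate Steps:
S = 220 (S = 176 + 44 = 220)
l(c, O) = -1 + c (l(c, O) = c - 1 = -1 + c)
W(Y) = 0 (W(Y) = 12*0 = 0)
o(B) = 35/8 + B/220 (o(B) = -280/(-64) + B/220 = -280*(-1/64) + B*(1/220) = 35/8 + B/220)
W(558) + o(l(-10, -19)) = 0 + (35/8 + (-1 - 10)/220) = 0 + (35/8 + (1/220)*(-11)) = 0 + (35/8 - 1/20) = 0 + 173/40 = 173/40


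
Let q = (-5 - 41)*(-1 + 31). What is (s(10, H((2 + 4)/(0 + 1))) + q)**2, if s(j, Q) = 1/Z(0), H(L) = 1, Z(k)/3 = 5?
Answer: 428448601/225 ≈ 1.9042e+6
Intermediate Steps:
Z(k) = 15 (Z(k) = 3*5 = 15)
s(j, Q) = 1/15
q = -1380 (q = -46*30 = -1380)
(s(10, H((2 + 4)/(0 + 1))) + q)**2 = (1/15 - 1380)**2 = (-20699/15)**2 = 428448601/225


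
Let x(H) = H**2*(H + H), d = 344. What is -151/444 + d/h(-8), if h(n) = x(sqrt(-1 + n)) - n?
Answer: 192977/330780 + 4644*I/745 ≈ 0.5834 + 6.2336*I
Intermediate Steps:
x(H) = 2*H**3 (x(H) = H**2*(2*H) = 2*H**3)
h(n) = -n + 2*(-1 + n)**(3/2) (h(n) = 2*(sqrt(-1 + n))**3 - n = 2*(-1 + n)**(3/2) - n = -n + 2*(-1 + n)**(3/2))
-151/444 + d/h(-8) = -151/444 + 344/(-1*(-8) + 2*(-1 - 8)**(3/2)) = -151*1/444 + 344/(8 + 2*(-9)**(3/2)) = -151/444 + 344/(8 + 2*(-27*I)) = -151/444 + 344/(8 - 54*I) = -151/444 + 344*((8 + 54*I)/2980) = -151/444 + 86*(8 + 54*I)/745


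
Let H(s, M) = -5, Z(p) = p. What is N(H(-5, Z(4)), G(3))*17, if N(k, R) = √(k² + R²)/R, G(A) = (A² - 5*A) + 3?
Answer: -17*√34/3 ≈ -33.042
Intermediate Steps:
G(A) = 3 + A² - 5*A
N(k, R) = √(R² + k²)/R
N(H(-5, Z(4)), G(3))*17 = (√((3 + 3² - 5*3)² + (-5)²)/(3 + 3² - 5*3))*17 = (√((3 + 9 - 15)² + 25)/(3 + 9 - 15))*17 = (√((-3)² + 25)/(-3))*17 = -√(9 + 25)/3*17 = -√34/3*17 = -17*√34/3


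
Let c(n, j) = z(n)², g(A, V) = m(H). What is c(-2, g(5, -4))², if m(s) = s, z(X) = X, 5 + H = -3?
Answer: 16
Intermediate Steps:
H = -8 (H = -5 - 3 = -8)
g(A, V) = -8
c(n, j) = n²
c(-2, g(5, -4))² = ((-2)²)² = 4² = 16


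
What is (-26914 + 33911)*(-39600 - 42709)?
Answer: -575916073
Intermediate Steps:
(-26914 + 33911)*(-39600 - 42709) = 6997*(-82309) = -575916073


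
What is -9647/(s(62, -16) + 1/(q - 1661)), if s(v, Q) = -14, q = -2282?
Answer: 38038121/55203 ≈ 689.06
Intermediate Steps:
-9647/(s(62, -16) + 1/(q - 1661)) = -9647/(-14 + 1/(-2282 - 1661)) = -9647/(-14 + 1/(-3943)) = -9647/(-14 - 1/3943) = -9647/(-55203/3943) = -9647*(-3943/55203) = 38038121/55203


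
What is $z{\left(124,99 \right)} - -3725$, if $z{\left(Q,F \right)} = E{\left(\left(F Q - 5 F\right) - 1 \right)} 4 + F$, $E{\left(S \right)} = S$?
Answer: $50944$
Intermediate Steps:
$z{\left(Q,F \right)} = -4 - 19 F + 4 F Q$ ($z{\left(Q,F \right)} = \left(\left(F Q - 5 F\right) - 1\right) 4 + F = \left(\left(- 5 F + F Q\right) - 1\right) 4 + F = \left(-1 - 5 F + F Q\right) 4 + F = \left(-4 - 20 F + 4 F Q\right) + F = -4 - 19 F + 4 F Q$)
$z{\left(124,99 \right)} - -3725 = \left(-4 - 1881 + 4 \cdot 99 \cdot 124\right) - -3725 = \left(-4 - 1881 + 49104\right) + 3725 = 47219 + 3725 = 50944$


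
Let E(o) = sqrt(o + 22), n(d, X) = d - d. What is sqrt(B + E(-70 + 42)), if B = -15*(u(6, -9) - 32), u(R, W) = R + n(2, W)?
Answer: sqrt(390 + I*sqrt(6)) ≈ 19.749 + 0.06202*I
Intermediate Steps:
n(d, X) = 0
E(o) = sqrt(22 + o)
u(R, W) = R (u(R, W) = R + 0 = R)
B = 390 (B = -15*(6 - 32) = -15*(-26) = -1*(-390) = 390)
sqrt(B + E(-70 + 42)) = sqrt(390 + sqrt(22 + (-70 + 42))) = sqrt(390 + sqrt(22 - 28)) = sqrt(390 + sqrt(-6)) = sqrt(390 + I*sqrt(6))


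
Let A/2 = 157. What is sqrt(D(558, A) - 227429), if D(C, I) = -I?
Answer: I*sqrt(227743) ≈ 477.22*I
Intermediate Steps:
A = 314 (A = 2*157 = 314)
sqrt(D(558, A) - 227429) = sqrt(-1*314 - 227429) = sqrt(-314 - 227429) = sqrt(-227743) = I*sqrt(227743)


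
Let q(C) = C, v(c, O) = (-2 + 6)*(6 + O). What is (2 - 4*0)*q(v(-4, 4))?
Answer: 80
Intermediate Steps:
v(c, O) = 24 + 4*O (v(c, O) = 4*(6 + O) = 24 + 4*O)
(2 - 4*0)*q(v(-4, 4)) = (2 - 4*0)*(24 + 4*4) = (2 + 0)*(24 + 16) = 2*40 = 80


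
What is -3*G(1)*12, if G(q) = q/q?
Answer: -36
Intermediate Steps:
G(q) = 1
-3*G(1)*12 = -3*1*12 = -3*12 = -36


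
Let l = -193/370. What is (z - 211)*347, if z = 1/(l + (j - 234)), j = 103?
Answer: -3563087261/48663 ≈ -73220.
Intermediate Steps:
l = -193/370 (l = -193*1/370 = -193/370 ≈ -0.52162)
z = -370/48663 (z = 1/(-193/370 + (103 - 234)) = 1/(-193/370 - 131) = 1/(-48663/370) = -370/48663 ≈ -0.0076033)
(z - 211)*347 = (-370/48663 - 211)*347 = -10268263/48663*347 = -3563087261/48663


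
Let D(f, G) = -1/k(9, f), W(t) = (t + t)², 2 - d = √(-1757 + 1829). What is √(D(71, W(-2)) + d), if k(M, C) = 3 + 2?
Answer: √(45 - 150*√2)/5 ≈ 2.5856*I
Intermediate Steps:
k(M, C) = 5
d = 2 - 6*√2 (d = 2 - √(-1757 + 1829) = 2 - √72 = 2 - 6*√2 ≈ -6.4853)
W(t) = 4*t² (W(t) = (2*t)² = 4*t²)
D(f, G) = -⅕ (D(f, G) = -1/5 = -1*⅕ = -⅕)
√(D(71, W(-2)) + d) = √(-⅕ + (2 - 6*√2)) = √(9/5 - 6*√2)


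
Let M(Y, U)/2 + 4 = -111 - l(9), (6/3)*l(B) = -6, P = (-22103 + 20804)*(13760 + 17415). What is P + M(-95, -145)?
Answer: -40496549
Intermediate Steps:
P = -40496325 (P = -1299*31175 = -40496325)
l(B) = -3 (l(B) = (1/2)*(-6) = -3)
M(Y, U) = -224 (M(Y, U) = -8 + 2*(-111 - 1*(-3)) = -8 + 2*(-111 + 3) = -8 + 2*(-108) = -8 - 216 = -224)
P + M(-95, -145) = -40496325 - 224 = -40496549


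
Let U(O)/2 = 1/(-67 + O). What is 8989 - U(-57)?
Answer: 557319/62 ≈ 8989.0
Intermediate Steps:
U(O) = 2/(-67 + O)
8989 - U(-57) = 8989 - 2/(-67 - 57) = 8989 - 2/(-124) = 8989 - 2*(-1)/124 = 8989 - 1*(-1/62) = 8989 + 1/62 = 557319/62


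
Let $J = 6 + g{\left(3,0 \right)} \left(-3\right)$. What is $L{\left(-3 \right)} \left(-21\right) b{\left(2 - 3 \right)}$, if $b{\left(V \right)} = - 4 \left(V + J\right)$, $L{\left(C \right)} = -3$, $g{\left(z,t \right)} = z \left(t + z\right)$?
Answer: $5544$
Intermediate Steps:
$J = -21$ ($J = 6 + 3 \left(0 + 3\right) \left(-3\right) = 6 + 3 \cdot 3 \left(-3\right) = 6 + 9 \left(-3\right) = 6 - 27 = -21$)
$b{\left(V \right)} = 84 - 4 V$ ($b{\left(V \right)} = - 4 \left(V - 21\right) = - 4 \left(-21 + V\right) = 84 - 4 V$)
$L{\left(-3 \right)} \left(-21\right) b{\left(2 - 3 \right)} = \left(-3\right) \left(-21\right) \left(84 - 4 \left(2 - 3\right)\right) = 63 \left(84 - -4\right) = 63 \left(84 + 4\right) = 63 \cdot 88 = 5544$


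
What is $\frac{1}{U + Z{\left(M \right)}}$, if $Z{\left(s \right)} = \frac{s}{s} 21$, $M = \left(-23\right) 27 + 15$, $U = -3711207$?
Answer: $- \frac{1}{3711186} \approx -2.6946 \cdot 10^{-7}$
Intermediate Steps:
$M = -606$ ($M = -621 + 15 = -606$)
$Z{\left(s \right)} = 21$ ($Z{\left(s \right)} = 1 \cdot 21 = 21$)
$\frac{1}{U + Z{\left(M \right)}} = \frac{1}{-3711207 + 21} = \frac{1}{-3711186} = - \frac{1}{3711186}$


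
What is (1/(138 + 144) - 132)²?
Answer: 1385551729/79524 ≈ 17423.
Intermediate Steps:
(1/(138 + 144) - 132)² = (1/282 - 132)² = (-37223/282)² = 1385551729/79524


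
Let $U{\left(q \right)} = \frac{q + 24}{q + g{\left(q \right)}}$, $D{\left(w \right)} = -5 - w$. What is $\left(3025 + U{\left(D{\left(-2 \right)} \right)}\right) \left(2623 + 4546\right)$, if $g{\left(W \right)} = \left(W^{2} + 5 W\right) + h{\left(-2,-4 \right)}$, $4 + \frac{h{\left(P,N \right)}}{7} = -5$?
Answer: $\frac{520419217}{24} \approx 2.1684 \cdot 10^{7}$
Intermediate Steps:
$h{\left(P,N \right)} = -63$ ($h{\left(P,N \right)} = -28 + 7 \left(-5\right) = -28 - 35 = -63$)
$g{\left(W \right)} = -63 + W^{2} + 5 W$ ($g{\left(W \right)} = \left(W^{2} + 5 W\right) - 63 = -63 + W^{2} + 5 W$)
$U{\left(q \right)} = \frac{24 + q}{-63 + q^{2} + 6 q}$ ($U{\left(q \right)} = \frac{q + 24}{q + \left(-63 + q^{2} + 5 q\right)} = \frac{24 + q}{-63 + q^{2} + 6 q}$)
$\left(3025 + U{\left(D{\left(-2 \right)} \right)}\right) \left(2623 + 4546\right) = \left(3025 + \frac{24 - 3}{-63 + \left(-5 - -2\right)^{2} + 6 \left(-5 - -2\right)}\right) \left(2623 + 4546\right) = \left(3025 + \frac{24 + \left(-5 + 2\right)}{-63 + \left(-5 + 2\right)^{2} + 6 \left(-5 + 2\right)}\right) 7169 = \left(3025 + \frac{24 - 3}{-63 + \left(-3\right)^{2} + 6 \left(-3\right)}\right) 7169 = \left(3025 + \frac{1}{-63 + 9 - 18} \cdot 21\right) 7169 = \left(3025 + \frac{1}{-72} \cdot 21\right) 7169 = \left(3025 - \frac{7}{24}\right) 7169 = \frac{72593}{24} \cdot 7169 = \frac{520419217}{24}$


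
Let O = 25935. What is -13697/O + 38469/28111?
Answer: 612657148/729058785 ≈ 0.84034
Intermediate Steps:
-13697/O + 38469/28111 = -13697/25935 + 38469/28111 = 612657148/729058785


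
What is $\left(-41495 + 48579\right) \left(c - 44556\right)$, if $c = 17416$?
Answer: $-192259760$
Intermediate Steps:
$\left(-41495 + 48579\right) \left(c - 44556\right) = \left(-41495 + 48579\right) \left(17416 - 44556\right) = 7084 \left(-27140\right) = -192259760$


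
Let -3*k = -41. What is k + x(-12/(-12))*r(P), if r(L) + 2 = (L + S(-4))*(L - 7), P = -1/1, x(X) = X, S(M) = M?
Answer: 155/3 ≈ 51.667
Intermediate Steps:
P = -1 (P = -1*1 = -1)
r(L) = -2 + (-7 + L)*(-4 + L) (r(L) = -2 + (L - 4)*(L - 7) = -2 + (-4 + L)*(-7 + L) = -2 + (-7 + L)*(-4 + L))
k = 41/3 (k = -⅓*(-41) = 41/3 ≈ 13.667)
k + x(-12/(-12))*r(P) = 41/3 + (-12/(-12))*(26 + (-1)² - 11*(-1)) = 41/3 + (-12*(-1/12))*(26 + 1 + 11) = 41/3 + 1*38 = 41/3 + 38 = 155/3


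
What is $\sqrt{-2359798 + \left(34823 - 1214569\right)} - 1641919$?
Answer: $-1641919 + 2 i \sqrt{884886} \approx -1.6419 \cdot 10^{6} + 1881.4 i$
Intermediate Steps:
$\sqrt{-2359798 + \left(34823 - 1214569\right)} - 1641919 = \sqrt{-2359798 - 1179746} - 1641919 = \sqrt{-3539544} - 1641919 = 2 i \sqrt{884886} - 1641919 = -1641919 + 2 i \sqrt{884886}$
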